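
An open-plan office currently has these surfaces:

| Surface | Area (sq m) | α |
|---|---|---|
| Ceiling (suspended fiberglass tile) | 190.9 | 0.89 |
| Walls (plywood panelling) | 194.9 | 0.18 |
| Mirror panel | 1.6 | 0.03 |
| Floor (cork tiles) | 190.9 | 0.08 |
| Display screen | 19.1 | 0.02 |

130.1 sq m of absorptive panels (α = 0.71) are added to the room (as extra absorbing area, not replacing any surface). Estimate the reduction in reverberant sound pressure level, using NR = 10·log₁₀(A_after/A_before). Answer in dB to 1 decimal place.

1.5 dB

Equivalent absorption area: A_before = 190.9×0.89 + 194.9×0.18 + 1.6×0.03 + 190.9×0.08 + 19.1×0.02 = 220.685 sq m.
Added absorption = 130.1 × 0.71 = 92.371 sabins.
A_after = 220.685 + 92.371 = 313.056 sabins.
NR = 10·log₁₀(313.056/220.685) = 1.5 dB.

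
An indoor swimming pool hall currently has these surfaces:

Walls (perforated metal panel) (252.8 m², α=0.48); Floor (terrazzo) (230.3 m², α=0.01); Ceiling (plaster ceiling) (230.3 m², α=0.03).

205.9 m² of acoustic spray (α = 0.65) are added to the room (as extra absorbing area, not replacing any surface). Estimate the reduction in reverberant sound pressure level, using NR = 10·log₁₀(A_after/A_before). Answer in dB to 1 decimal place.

3.1 dB

A_before = Σ Sᵢαᵢ = 252.8×0.48 + 230.3×0.01 + 230.3×0.03 = 130.556 sabins.
Added absorption = 205.9 × 0.65 = 133.835 sabins.
A_after = 130.556 + 133.835 = 264.391 sabins.
Reduction = 10 log₁₀(A_after/A_before) = 10 log₁₀(2.0251) = 3.1 dB.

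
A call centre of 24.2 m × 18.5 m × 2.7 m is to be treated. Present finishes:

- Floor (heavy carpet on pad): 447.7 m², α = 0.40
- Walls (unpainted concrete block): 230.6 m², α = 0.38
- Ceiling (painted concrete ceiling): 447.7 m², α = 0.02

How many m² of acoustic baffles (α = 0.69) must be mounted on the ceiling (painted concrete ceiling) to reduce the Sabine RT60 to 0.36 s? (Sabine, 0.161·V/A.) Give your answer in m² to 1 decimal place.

395.4

Equivalent absorption area: A₁ = 447.7·0.40 + 230.6·0.38 + 447.7·0.02 = 275.662 m².
Required A₂ = 0.161·1208.79/0.36 = 540.598 sabins.
ΔA needed = 540.598 − 275.662 = 264.936 sabins.
Each m² of panel replacing the ceiling (painted concrete ceiling) adds (0.69 − 0.02) = 0.67 sabins.
Area = ΔA/Δα = 264.936/0.67 = 395.4 m².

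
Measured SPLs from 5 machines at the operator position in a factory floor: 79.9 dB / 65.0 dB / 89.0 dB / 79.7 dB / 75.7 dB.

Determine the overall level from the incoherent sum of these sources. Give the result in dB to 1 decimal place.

Converting to relative power and adding: 10^(79.9/10) + 10^(65.0/10) + 10^(89.0/10) + 10^(79.7/10) + 10^(75.7/10) = 1.026e+09.
L_total = 10·log₁₀(1.026e+09) = 90.1 dB.

90.1 dB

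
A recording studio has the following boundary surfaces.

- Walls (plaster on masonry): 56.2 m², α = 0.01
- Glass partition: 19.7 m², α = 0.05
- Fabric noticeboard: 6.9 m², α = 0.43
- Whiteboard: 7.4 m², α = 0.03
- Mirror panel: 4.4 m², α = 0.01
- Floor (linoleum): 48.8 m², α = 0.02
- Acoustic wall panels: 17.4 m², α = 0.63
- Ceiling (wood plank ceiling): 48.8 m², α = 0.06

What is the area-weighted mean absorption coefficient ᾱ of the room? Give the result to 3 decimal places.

Total surface area S = 209.6 m².
Weighted sum Σ Sα = 19.646.
ᾱ = A/S = 0.094.

0.094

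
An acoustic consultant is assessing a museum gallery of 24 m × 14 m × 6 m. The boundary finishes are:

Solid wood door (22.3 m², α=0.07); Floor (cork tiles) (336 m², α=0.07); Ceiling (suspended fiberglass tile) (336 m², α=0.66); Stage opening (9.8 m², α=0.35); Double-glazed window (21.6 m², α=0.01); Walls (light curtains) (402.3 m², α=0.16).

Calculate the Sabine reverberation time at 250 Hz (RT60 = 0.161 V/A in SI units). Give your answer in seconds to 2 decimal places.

1.03 seconds

Equivalent absorption area: A = 22.3×0.07 + 336×0.07 + 336×0.66 + 9.8×0.35 + 21.6×0.01 + 402.3×0.16 = 314.855 m².
Room volume: 2016 m³.
RT60 = 0.161 · V / A = 0.161 × 2016 / 314.855 = 1.03 s.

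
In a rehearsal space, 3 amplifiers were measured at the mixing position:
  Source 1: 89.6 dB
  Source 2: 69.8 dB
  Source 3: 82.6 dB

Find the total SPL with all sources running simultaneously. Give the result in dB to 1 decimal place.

Converting to relative power and adding: 10^(89.6/10) + 10^(69.8/10) + 10^(82.6/10) = 1.104e+09.
Back to dB: 10·log₁₀ Σ = 90.4 dB.

90.4 dB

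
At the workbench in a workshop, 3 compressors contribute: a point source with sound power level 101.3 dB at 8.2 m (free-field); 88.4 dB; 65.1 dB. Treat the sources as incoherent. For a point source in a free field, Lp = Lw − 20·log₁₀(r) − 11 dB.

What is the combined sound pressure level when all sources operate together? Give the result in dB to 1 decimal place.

88.5 dB

Source at 8.2 m: Lp = 101.3 − 20·log₁₀(8.2) − 11 = 72.0 dB.
Converting to relative power and adding: 10^(72.0/10) + 10^(88.4/10) + 10^(65.1/10) = 7.109e+08.
L_total = 10·log₁₀(7.109e+08) = 88.5 dB.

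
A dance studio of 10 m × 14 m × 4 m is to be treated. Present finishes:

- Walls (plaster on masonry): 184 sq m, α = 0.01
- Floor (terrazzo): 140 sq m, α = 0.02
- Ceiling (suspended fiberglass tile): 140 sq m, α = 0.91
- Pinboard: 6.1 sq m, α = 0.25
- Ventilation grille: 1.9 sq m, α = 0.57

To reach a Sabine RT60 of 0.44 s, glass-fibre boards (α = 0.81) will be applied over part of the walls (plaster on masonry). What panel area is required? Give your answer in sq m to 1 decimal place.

87.8

A₁ = Σ Sᵢαᵢ = 184×0.01 + 140×0.02 + 140×0.91 + 6.1×0.25 + 1.9×0.57 = 134.648 sabins.
V = 560 m³. Target absorption A₂ = 0.161 × 560 / 0.44 = 204.909 sabins.
Absorption to add: 204.909 − 134.648 = 70.261 sabins.
Net gain per sq m: Δα = 0.81 − 0.01 = 0.80.
Panel area = 70.261 / 0.80 = 87.8 sq m.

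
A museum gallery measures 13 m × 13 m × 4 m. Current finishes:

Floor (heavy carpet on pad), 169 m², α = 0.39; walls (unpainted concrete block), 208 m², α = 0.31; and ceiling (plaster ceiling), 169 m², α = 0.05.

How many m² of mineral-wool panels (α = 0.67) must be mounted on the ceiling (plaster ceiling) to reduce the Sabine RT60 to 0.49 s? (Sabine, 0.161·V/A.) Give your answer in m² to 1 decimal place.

Total absorption A₁ = 169*0.39 + 208*0.31 + 169*0.05
  = 65.910 + 64.480 + 8.450 = 138.840 m² sabins.
V = 676 m³. Target absorption A₂ = 0.161 × 676 / 0.49 = 222.114 sabins.
ΔA needed = 222.114 − 138.840 = 83.274 sabins.
Each m² of panel replacing the ceiling (plaster ceiling) adds (0.67 − 0.05) = 0.62 sabins.
Panel area = 83.274 / 0.62 = 134.3 m².

134.3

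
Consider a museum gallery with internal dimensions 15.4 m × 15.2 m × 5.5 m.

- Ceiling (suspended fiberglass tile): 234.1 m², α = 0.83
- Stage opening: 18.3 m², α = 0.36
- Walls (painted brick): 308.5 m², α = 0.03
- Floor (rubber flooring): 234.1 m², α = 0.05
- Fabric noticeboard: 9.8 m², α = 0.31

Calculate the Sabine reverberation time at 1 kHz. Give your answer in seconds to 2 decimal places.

0.92 s

A = Σ Sᵢαᵢ = 234.1×0.83 + 18.3×0.36 + 308.5×0.03 + 234.1×0.05 + 9.8×0.31 = 224.889 sabins.
Volume V = 15.4 × 15.2 × 5.5 = 1287.44 m³.
RT60 = 0.161 · V / A = 0.161 × 1287.44 / 224.889 = 0.92 s.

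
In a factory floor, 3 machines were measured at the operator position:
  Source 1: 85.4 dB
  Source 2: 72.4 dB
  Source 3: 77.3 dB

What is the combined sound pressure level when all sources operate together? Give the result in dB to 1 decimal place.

Σ 10^(Lᵢ/10) = 4.178e+08.
Back to dB: 10·log₁₀ Σ = 86.2 dB.

86.2 dB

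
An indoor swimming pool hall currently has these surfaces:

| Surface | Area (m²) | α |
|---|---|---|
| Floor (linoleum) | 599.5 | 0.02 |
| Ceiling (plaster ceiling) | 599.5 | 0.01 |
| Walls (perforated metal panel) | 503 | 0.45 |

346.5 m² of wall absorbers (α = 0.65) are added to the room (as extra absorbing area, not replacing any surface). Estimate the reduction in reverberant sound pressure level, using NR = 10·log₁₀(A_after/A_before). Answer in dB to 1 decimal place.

Summing Sᵢαᵢ: 11.990 + 5.995 + 226.350 → A_before = 244.335 sabins.
Added absorption = 346.5 × 0.65 = 225.225 sabins.
New total A_after = 469.560 sabins.
NR = 10·log₁₀(469.560/244.335) = 2.8 dB.

2.8 dB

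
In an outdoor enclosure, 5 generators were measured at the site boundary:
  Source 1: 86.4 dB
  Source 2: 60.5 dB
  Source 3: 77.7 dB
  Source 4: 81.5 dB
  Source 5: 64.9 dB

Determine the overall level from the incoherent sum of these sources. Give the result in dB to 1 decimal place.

88.1 dB

Σ 10^(Lᵢ/10) = 6.409e+08.
L_total = 10·log₁₀(6.409e+08) = 88.1 dB.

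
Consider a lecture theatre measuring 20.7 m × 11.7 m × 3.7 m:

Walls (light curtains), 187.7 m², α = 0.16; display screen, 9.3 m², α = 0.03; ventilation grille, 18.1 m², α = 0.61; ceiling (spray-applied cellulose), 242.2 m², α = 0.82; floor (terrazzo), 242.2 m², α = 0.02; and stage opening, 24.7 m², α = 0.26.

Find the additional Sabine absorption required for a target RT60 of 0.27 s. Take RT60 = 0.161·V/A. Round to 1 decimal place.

283.1 sabins

Summing Sᵢαᵢ: 30.032 + 0.279 + 11.041 + 198.604 + 4.844 + 6.422 → A₁ = 251.222 sabins.
Target A₂ = 0.161·896.103/0.27 = 534.343 sabins (V = 896.103 m³).
ΔA = A₂ − A₁ = 534.343 − 251.222 = 283.1 sabins.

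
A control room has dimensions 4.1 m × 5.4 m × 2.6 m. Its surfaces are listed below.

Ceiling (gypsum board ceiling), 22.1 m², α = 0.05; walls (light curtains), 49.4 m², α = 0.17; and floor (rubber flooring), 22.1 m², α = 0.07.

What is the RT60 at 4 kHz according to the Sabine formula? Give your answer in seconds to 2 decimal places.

0.84 s

Summing Sᵢαᵢ: 1.105 + 8.398 + 1.547 → A = 11.050 sabins.
Volume V = 4.1 × 5.4 × 2.6 = 57.564 m³.
RT60 = 0.161 · V / A = 0.161 × 57.564 / 11.050 = 0.84 s.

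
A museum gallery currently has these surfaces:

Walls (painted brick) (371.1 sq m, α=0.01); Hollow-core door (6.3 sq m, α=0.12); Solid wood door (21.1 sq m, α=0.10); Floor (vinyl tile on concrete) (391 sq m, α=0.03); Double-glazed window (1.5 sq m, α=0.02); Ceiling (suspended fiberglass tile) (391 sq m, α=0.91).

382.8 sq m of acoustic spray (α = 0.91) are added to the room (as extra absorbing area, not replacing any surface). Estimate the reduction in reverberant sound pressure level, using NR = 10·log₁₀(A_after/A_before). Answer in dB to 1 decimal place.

2.9 dB

A_before = Σ Sᵢαᵢ = 371.1·0.01 + 6.3·0.12 + 21.1·0.10 + 391·0.03 + 1.5·0.02 + 391·0.91 = 374.147 sabins.
Treatment contributes 382.8·0.91 = 348.348 sabins.
A_after = 374.147 + 348.348 = 722.495 sabins.
NR = 10·log₁₀(722.495/374.147) = 2.9 dB.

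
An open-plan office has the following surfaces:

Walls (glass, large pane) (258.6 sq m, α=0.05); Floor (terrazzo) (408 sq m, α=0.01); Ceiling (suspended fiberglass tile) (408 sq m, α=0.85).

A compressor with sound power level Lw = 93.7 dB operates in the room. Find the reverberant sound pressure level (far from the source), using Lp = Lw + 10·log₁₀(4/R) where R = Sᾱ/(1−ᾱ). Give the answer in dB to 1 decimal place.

Σ(Sᵢαᵢ) = 258.6×0.05 + 408×0.01 + 408×0.85 = 363.810; total area S = 1074.6 sq m.
ᾱ = 0.3386, so room constant R = A/(1−ᾱ) = 550.060 sq m.
Lp = 93.7 + 10·log₁₀(4/550.060) = 93.7 + (-21.38) = 72.3 dB.

72.3 dB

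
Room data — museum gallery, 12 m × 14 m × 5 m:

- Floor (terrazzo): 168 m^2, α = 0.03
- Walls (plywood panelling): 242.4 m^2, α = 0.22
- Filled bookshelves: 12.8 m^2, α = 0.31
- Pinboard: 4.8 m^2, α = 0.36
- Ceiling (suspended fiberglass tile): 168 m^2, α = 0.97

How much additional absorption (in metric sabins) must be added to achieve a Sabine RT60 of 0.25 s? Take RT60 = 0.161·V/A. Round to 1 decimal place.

313.9 sabins

Total absorption A₁ = 168*0.03 + 242.4*0.22 + 12.8*0.31 + 4.8*0.36 + 168*0.97
  = 5.040 + 53.328 + 3.968 + 1.728 + 162.960 = 227.024 m^2 sabins.
For T = 0.25 s, need A₂ = 0.161·V/T = 0.161·840/0.25 = 540.960 sabins.
Additional absorption ΔA = 540.960 − 227.024 = 313.9 sabins.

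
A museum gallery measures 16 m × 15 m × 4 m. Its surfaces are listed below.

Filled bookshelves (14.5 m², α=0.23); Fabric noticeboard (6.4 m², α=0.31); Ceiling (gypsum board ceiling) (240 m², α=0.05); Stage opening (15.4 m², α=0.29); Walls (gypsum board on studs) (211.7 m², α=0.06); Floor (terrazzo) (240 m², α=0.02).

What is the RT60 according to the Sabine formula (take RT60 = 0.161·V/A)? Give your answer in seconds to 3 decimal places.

3.934 s

A = Σ Sᵢαᵢ = 14.5×0.23 + 6.4×0.31 + 240×0.05 + 15.4×0.29 + 211.7×0.06 + 240×0.02 = 39.287 sabins.
Room volume: 960 m³.
Sabine: RT60 = 0.161 × 960 / 39.287 = 3.934 s.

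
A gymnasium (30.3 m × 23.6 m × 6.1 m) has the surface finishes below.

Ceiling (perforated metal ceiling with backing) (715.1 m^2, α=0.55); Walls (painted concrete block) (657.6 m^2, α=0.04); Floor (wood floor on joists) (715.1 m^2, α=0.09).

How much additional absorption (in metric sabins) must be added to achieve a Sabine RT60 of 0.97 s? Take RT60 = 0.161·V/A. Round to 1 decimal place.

240.0 sabins

Equivalent absorption area: A₁ = 715.1×0.55 + 657.6×0.04 + 715.1×0.09 = 483.968 m^2.
V = 4361.988 m³. Required absorption A₂ = 0.161 × 4361.988 / 0.97 = 724.000 sabins.
ΔA = A₂ − A₁ = 724.000 − 483.968 = 240.0 sabins.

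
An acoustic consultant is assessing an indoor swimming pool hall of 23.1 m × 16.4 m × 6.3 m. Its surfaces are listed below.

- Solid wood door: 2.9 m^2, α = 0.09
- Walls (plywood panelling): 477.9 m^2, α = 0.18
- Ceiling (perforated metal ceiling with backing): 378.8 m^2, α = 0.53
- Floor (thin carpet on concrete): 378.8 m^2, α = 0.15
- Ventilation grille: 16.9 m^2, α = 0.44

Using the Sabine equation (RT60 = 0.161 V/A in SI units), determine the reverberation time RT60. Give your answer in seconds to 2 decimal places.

Summing Sᵢαᵢ: 0.261 + 86.022 + 200.764 + 56.820 + 7.436 → A = 351.303 sabins.
V = 23.1·16.4·6.3 = 2386.692 m³.
T = 0.161 V/A = 0.161·2386.692/351.303 = 1.09 s.

1.09 s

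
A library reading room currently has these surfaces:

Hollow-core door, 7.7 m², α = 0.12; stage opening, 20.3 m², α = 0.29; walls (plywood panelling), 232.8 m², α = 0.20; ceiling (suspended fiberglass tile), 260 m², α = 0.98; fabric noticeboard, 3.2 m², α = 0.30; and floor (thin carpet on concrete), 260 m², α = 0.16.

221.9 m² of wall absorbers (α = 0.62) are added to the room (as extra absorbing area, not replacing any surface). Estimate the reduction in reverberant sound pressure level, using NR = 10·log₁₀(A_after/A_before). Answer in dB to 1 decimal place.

A_before = Σ Sᵢαᵢ = 7.7·0.12 + 20.3·0.29 + 232.8·0.20 + 260·0.98 + 3.2·0.30 + 260·0.16 = 350.731 sabins.
Added absorption = 221.9 × 0.62 = 137.578 sabins.
A_after = 350.731 + 137.578 = 488.309 sabins.
NR = 10·log₁₀(488.309/350.731) = 1.4 dB.

1.4 dB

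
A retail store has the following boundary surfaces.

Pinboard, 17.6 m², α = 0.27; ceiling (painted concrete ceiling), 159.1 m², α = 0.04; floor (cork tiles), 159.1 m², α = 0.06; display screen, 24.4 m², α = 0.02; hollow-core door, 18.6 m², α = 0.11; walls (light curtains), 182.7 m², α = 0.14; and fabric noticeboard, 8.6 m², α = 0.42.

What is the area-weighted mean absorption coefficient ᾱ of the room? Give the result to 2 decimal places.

Total surface area S = 570.1 m².
Σ(Sᵢαᵢ) = 17.6·0.27 + 159.1·0.04 + 159.1·0.06 + 24.4·0.02 + 18.6·0.11 + 182.7·0.14 + 8.6·0.42 = 52.386.
ᾱ = A/S = 0.09.

0.09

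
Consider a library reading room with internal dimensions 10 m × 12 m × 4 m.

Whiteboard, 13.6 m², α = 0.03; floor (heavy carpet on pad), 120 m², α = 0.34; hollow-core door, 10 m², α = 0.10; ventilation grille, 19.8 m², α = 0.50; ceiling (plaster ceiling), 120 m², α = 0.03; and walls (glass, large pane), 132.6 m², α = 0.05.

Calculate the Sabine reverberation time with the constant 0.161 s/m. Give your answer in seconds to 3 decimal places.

1.240 seconds

Total absorption A = 13.6*0.03 + 120*0.34 + 10*0.10 + 19.8*0.50 + 120*0.03 + 132.6*0.05
  = 0.408 + 40.800 + 1.000 + 9.900 + 3.600 + 6.630 = 62.338 m² sabins.
Room volume: 480 m³.
T = 0.161 V/A = 0.161·480/62.338 = 1.240 s.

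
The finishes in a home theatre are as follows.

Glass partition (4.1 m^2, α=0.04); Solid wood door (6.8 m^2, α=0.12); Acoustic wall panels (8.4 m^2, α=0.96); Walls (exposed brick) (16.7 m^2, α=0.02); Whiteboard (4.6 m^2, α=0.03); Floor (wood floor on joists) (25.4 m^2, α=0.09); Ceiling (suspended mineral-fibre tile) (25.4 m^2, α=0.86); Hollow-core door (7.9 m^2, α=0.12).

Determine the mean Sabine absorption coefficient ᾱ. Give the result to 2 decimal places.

Total surface area S = 99.3 m^2.
A = 4.1×0.04 + 6.8×0.12 + 8.4×0.96 + 16.7×0.02 + 4.6×0.03 + 25.4×0.09 + 25.4×0.86 + 7.9×0.12 = 34.594 sabins.
ᾱ = 34.594 / 99.3 = 0.35.

0.35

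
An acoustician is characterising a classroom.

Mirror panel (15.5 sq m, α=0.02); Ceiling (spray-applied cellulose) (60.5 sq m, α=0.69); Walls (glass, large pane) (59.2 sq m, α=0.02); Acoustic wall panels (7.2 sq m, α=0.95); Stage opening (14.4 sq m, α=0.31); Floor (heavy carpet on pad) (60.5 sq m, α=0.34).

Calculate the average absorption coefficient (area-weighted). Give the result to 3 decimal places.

0.346

Total surface area S = 217.3 sq m.
Σ(Sᵢαᵢ) = 15.5*0.02 + 60.5*0.69 + 59.2*0.02 + 7.2*0.95 + 14.4*0.31 + 60.5*0.34 = 75.113.
ᾱ = 75.113 / 217.3 = 0.346.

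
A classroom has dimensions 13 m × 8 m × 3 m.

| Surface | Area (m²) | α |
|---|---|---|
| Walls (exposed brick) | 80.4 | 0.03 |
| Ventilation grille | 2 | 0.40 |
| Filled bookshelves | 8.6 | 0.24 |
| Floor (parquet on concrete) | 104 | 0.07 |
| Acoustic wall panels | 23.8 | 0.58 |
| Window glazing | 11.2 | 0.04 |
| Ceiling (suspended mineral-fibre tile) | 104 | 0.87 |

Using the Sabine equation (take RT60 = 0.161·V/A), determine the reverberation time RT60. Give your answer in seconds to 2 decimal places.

0.43 s

Equivalent absorption area: A = 80.4×0.03 + 2×0.40 + 8.6×0.24 + 104×0.07 + 23.8×0.58 + 11.2×0.04 + 104×0.87 = 117.288 m².
Room volume: 312 m³.
RT60 = 0.161 · V / A = 0.161 × 312 / 117.288 = 0.43 s.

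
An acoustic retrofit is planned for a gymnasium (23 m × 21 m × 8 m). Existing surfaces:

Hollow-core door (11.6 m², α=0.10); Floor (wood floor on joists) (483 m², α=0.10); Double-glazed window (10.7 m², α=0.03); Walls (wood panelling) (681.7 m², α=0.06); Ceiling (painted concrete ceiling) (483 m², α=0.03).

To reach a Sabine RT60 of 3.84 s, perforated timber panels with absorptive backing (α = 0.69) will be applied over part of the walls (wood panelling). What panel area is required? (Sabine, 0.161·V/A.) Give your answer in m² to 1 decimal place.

A₁ = Σ Sᵢαᵢ = 11.6·0.10 + 483·0.10 + 10.7·0.03 + 681.7·0.06 + 483·0.03 = 105.173 sabins.
V = 3864 m³. Target absorption A₂ = 0.161 × 3864 / 3.84 = 162.006 sabins.
Absorption to add: 162.006 − 105.173 = 56.833 sabins.
Net gain per m²: Δα = 0.69 − 0.06 = 0.63.
Area = ΔA/Δα = 56.833/0.63 = 90.2 m².

90.2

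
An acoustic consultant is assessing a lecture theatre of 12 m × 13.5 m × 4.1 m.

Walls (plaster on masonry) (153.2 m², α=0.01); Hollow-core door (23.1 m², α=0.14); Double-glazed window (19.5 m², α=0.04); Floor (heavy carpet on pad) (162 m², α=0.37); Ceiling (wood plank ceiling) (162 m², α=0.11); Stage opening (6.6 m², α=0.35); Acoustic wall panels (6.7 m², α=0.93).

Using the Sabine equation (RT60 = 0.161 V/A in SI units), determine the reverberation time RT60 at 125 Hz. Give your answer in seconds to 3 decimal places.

1.164 s

A = Σ Sᵢαᵢ = 153.2×0.01 + 23.1×0.14 + 19.5×0.04 + 162×0.37 + 162×0.11 + 6.6×0.35 + 6.7×0.93 = 91.847 sabins.
Volume V = 12 × 13.5 × 4.1 = 664.2 m³.
Sabine: RT60 = 0.161 × 664.2 / 91.847 = 1.164 s.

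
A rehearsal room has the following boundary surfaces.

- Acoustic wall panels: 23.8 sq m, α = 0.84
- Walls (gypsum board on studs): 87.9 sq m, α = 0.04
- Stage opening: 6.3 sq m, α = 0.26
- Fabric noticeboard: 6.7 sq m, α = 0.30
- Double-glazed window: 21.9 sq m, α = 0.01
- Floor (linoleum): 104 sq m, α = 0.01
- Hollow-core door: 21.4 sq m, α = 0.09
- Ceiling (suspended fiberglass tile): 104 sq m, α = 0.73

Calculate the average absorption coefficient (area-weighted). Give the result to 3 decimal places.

Total surface area S = 376.0 sq m.
Σ(Sᵢαᵢ) = 23.8×0.84 + 87.9×0.04 + 6.3×0.26 + 6.7×0.30 + 21.9×0.01 + 104×0.01 + 21.4×0.09 + 104×0.73 = 106.261.
ᾱ = A/S = 0.283.

0.283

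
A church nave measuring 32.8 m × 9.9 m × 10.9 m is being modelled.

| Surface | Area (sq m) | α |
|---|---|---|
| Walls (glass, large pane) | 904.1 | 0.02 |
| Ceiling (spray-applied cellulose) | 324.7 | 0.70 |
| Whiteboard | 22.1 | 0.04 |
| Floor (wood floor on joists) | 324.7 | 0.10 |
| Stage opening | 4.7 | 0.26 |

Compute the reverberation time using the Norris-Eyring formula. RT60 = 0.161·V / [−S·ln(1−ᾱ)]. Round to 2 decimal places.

S = Σ Sᵢ = 1580.3 sq m.
Σ(Sᵢαᵢ) = 904.1×0.02 + 324.7×0.70 + 22.1×0.04 + 324.7×0.10 + 4.7×0.26 = 279.948.
ᾱ = 279.948 / 1580.3 = 0.1771.
−S·ln(1−ᾱ) = −1580.3 × ln(1 − 0.1771) = 308.033.
V = 32.8 × 9.9 × 10.9 = 3539.448 m³.
RT60 = 0.161 × 3539.448 / 308.033 = 1.85 s.

1.85 sec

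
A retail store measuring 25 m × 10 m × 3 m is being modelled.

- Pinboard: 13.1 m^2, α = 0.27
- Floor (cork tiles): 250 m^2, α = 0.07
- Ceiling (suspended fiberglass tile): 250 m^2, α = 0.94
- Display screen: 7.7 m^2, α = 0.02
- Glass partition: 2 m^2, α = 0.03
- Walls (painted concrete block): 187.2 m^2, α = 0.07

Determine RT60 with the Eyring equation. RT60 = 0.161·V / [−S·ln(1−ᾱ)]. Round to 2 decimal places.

0.36 seconds

Total surface area S = 13.1 + 250 + 250 + 7.7 + 2 + 187.2 = 710.0 m^2.
Absorption A = 13.1·0.27 + 250·0.07 + 250·0.94 + 7.7·0.02 + 2·0.03 + 187.2·0.07 = 269.355 sabins.
ᾱ = 269.355 / 710.0 = 0.3794.
−S·ln(1−ᾱ) = −710.0 × ln(1 − 0.3794) = 338.719.
V = 25 × 10 × 3 = 750 m³.
T = 0.161·V/[−S·ln(1−ᾱ)] = 0.161·750/338.719 = 0.36 s.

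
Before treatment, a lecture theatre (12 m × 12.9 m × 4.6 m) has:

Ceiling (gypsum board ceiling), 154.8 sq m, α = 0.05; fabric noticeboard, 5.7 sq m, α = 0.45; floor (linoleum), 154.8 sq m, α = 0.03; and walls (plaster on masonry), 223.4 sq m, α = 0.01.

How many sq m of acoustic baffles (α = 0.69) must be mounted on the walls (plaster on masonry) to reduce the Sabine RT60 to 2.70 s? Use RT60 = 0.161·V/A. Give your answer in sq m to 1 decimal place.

37.2

Total absorption A₁ = 154.8*0.05 + 5.7*0.45 + 154.8*0.03 + 223.4*0.01
  = 7.740 + 2.565 + 4.644 + 2.234 = 17.183 sq m sabins.
Required A₂ = 0.161·712.08/2.70 = 42.461 sabins.
ΔA needed = 42.461 − 17.183 = 25.278 sabins.
Net gain per sq m: Δα = 0.69 − 0.01 = 0.68.
Area = ΔA/Δα = 25.278/0.68 = 37.2 sq m.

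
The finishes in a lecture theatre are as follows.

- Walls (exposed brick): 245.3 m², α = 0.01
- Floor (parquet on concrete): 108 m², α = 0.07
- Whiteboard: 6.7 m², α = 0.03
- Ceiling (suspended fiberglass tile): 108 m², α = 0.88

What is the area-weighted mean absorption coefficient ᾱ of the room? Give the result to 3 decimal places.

0.225

S = Σ Sᵢ = 245.3 + 108 + 6.7 + 108 = 468.0 m².
Weighted sum Σ Sα = 105.254.
ᾱ = A/S = 0.225.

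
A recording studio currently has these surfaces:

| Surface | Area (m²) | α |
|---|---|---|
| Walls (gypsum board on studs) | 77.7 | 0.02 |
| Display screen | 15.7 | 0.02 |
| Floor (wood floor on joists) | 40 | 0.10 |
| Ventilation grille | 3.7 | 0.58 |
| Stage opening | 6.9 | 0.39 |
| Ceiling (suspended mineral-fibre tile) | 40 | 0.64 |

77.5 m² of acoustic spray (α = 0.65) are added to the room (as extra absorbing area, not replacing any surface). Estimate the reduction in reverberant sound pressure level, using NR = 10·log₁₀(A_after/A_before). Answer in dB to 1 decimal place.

3.8 dB

A_before = Σ Sᵢαᵢ = 77.7·0.02 + 15.7·0.02 + 40·0.10 + 3.7·0.58 + 6.9·0.39 + 40·0.64 = 36.305 sabins.
Added absorption = 77.5 × 0.65 = 50.375 sabins.
New total A_after = 86.680 sabins.
Reduction = 10 log₁₀(A_after/A_before) = 10 log₁₀(2.3875) = 3.8 dB.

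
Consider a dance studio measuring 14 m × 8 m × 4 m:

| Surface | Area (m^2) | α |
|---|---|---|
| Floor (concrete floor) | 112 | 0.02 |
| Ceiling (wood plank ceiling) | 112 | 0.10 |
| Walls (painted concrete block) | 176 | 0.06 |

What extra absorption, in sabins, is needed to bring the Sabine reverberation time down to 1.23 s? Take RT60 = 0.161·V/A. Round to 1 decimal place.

Total absorption A₁ = 112·0.02 + 112·0.10 + 176·0.06
  = 2.240 + 11.200 + 10.560 = 24.000 m^2 sabins.
V = 448 m³. Required absorption A₂ = 0.161 × 448 / 1.23 = 58.641 sabins.
Shortfall: 58.641 − 24.000 = 34.6 sabins.

34.6 sabins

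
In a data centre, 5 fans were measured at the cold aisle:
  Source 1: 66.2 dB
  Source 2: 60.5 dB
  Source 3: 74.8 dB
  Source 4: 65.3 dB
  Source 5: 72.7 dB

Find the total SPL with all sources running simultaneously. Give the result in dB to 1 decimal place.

Converting to relative power and adding: 10^(66.2/10) + 10^(60.5/10) + 10^(74.8/10) + 10^(65.3/10) + 10^(72.7/10) = 5.75e+07.
Back to dB: 10·log₁₀ Σ = 77.6 dB.

77.6 dB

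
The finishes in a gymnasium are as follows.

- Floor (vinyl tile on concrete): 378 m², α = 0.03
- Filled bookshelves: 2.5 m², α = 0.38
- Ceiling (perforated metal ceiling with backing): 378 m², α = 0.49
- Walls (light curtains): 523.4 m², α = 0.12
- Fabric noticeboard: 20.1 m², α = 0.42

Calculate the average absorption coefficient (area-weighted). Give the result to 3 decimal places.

Total surface area S = 1302.0 m².
A = 378×0.03 + 2.5×0.38 + 378×0.49 + 523.4×0.12 + 20.1×0.42 = 268.760 sabins.
ᾱ = A/S = 0.206.

0.206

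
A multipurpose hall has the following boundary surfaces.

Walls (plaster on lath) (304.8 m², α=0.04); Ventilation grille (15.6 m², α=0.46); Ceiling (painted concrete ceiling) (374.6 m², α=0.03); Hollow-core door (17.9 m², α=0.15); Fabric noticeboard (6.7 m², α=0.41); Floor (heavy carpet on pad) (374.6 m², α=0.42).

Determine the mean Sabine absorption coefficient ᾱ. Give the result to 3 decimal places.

Total surface area S = 1094.2 m².
A = 304.8·0.04 + 15.6·0.46 + 374.6·0.03 + 17.9·0.15 + 6.7·0.41 + 374.6·0.42 = 193.370 sabins.
ᾱ = 193.370 / 1094.2 = 0.177.

0.177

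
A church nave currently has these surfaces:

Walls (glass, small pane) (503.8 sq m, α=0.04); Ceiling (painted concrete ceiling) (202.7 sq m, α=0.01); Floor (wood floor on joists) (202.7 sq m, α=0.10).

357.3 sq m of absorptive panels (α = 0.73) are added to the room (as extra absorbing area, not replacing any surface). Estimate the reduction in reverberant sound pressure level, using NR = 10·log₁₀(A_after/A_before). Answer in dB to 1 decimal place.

Summing Sᵢαᵢ: 20.152 + 2.027 + 20.270 → A_before = 42.449 sabins.
Treatment contributes 357.3·0.73 = 260.829 sabins.
New total A_after = 303.278 sabins.
NR = 10·log₁₀(303.278/42.449) = 8.5 dB.

8.5 dB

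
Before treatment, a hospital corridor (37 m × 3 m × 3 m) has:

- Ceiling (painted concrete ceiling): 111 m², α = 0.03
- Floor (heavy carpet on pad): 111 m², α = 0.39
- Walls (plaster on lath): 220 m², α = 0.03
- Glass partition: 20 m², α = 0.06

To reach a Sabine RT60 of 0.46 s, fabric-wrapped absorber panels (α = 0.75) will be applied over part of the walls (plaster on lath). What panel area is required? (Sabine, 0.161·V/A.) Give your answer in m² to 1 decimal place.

86.3

Summing Sᵢαᵢ: 3.330 + 43.290 + 6.600 + 1.200 → A₁ = 54.420 sabins.
Required A₂ = 0.161·333/0.46 = 116.550 sabins.
Absorption to add: 116.550 − 54.420 = 62.130 sabins.
Each m² of panel replacing the walls (plaster on lath) adds (0.75 − 0.03) = 0.72 sabins.
Area = ΔA/Δα = 62.130/0.72 = 86.3 m².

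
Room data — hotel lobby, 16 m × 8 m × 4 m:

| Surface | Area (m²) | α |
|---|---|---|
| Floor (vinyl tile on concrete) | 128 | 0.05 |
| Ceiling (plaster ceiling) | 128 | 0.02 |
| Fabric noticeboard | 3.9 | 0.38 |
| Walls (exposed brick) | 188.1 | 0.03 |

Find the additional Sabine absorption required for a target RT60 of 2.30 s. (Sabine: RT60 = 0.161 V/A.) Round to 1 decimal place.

A₁ = Σ Sᵢαᵢ = 128×0.05 + 128×0.02 + 3.9×0.38 + 188.1×0.03 = 16.085 sabins.
V = 512 m³. Required absorption A₂ = 0.161 × 512 / 2.30 = 35.840 sabins.
Additional absorption ΔA = 35.840 − 16.085 = 19.8 sabins.

19.8 sabins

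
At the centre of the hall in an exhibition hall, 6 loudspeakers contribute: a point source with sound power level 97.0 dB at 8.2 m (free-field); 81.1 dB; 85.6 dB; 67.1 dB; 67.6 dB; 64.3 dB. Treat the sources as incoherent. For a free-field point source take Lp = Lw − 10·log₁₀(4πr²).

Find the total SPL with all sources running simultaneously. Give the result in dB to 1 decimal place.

87.1 dB

Source at 8.2 m: Lp = 97.0 − 10·log₁₀(4π·8.2²) = 97.0 − 10·log₁₀(844.963) = 67.7 dB.
Converting to relative power and adding: 10^(67.7/10) + 10^(81.1/10) + 10^(85.6/10) + 10^(67.1/10) + 10^(67.6/10) + 10^(64.3/10) = 5.114e+08.
L_total = 10·log₁₀(5.114e+08) = 87.1 dB.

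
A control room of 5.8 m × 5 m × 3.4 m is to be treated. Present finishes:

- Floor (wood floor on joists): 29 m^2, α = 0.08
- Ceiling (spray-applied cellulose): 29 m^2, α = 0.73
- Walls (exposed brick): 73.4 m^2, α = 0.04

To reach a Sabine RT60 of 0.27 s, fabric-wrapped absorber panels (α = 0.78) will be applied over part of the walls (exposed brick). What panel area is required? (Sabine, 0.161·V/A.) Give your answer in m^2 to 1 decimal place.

Equivalent absorption area: A₁ = 29·0.08 + 29·0.73 + 73.4·0.04 = 26.426 m^2.
V = 98.6 m³. Target absorption A₂ = 0.161 × 98.6 / 0.27 = 58.795 sabins.
Absorption to add: 58.795 − 26.426 = 32.369 sabins.
Net gain per m^2: Δα = 0.78 − 0.04 = 0.74.
Panel area = 32.369 / 0.74 = 43.7 m^2.

43.7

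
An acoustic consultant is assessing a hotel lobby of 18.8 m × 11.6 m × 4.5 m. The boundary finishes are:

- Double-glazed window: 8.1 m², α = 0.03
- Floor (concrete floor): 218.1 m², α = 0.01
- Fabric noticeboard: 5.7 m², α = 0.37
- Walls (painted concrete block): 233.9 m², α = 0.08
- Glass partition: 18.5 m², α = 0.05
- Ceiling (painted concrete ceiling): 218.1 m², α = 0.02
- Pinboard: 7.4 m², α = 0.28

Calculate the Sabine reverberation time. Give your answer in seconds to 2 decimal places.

Summing Sᵢαᵢ: 0.243 + 2.181 + 2.109 + 18.712 + 0.925 + 4.362 + 2.072 → A = 30.604 sabins.
V = 18.8·11.6·4.5 = 981.36 m³.
RT60 = 0.161 · V / A = 0.161 × 981.36 / 30.604 = 5.16 s.

5.16 s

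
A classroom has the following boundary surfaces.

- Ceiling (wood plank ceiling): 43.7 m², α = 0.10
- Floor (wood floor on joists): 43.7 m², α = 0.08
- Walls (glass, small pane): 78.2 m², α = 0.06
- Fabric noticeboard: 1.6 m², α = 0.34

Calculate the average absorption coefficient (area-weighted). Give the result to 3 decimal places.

0.078

Total surface area S = 167.2 m².
Σ(Sᵢαᵢ) = 43.7·0.10 + 43.7·0.08 + 78.2·0.06 + 1.6·0.34 = 13.102.
ᾱ = A/S = 0.078.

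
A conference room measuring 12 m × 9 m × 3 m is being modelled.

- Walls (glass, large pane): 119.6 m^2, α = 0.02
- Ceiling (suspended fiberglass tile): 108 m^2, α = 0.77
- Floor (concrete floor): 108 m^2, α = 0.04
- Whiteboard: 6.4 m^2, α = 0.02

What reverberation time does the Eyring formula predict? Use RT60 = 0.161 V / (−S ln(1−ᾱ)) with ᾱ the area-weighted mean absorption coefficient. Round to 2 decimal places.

Total surface area S = 119.6 + 108 + 108 + 6.4 = 342.0 m^2.
Absorption A = 119.6×0.02 + 108×0.77 + 108×0.04 + 6.4×0.02 = 90.000 sabins.
ᾱ = 90.000 / 342.0 = 0.2632.
−S·ln(1−ᾱ) = −342.0 × ln(1 − 0.2632) = 104.460.
V = 12 × 9 × 3 = 324 m³.
T = 0.161·V/[−S·ln(1−ᾱ)] = 0.161·324/104.460 = 0.50 s.

0.50 s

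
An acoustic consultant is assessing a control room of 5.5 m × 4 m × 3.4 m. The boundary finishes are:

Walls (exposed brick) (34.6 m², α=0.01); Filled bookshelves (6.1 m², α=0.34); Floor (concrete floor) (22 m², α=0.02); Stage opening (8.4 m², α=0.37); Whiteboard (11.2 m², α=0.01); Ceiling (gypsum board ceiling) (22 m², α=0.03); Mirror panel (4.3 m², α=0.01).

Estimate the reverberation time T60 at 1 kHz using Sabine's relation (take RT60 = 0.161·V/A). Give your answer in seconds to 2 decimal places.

1.78 sec

A = Σ Sᵢαᵢ = 34.6*0.01 + 6.1*0.34 + 22*0.02 + 8.4*0.37 + 11.2*0.01 + 22*0.03 + 4.3*0.01 = 6.783 sabins.
Room volume: 74.8 m³.
T = 0.161 V/A = 0.161·74.8/6.783 = 1.78 s.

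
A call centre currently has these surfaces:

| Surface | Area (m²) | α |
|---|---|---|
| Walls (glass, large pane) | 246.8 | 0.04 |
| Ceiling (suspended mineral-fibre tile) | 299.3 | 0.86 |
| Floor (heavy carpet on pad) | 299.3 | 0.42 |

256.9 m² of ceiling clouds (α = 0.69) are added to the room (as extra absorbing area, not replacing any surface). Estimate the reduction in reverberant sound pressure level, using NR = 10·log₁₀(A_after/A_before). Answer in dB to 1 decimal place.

Equivalent absorption area: A_before = 246.8*0.04 + 299.3*0.86 + 299.3*0.42 = 392.976 m².
Added absorption = 256.9 × 0.69 = 177.261 sabins.
A_after = 392.976 + 177.261 = 570.237 sabins.
NR = 10·log₁₀(570.237/392.976) = 1.6 dB.

1.6 dB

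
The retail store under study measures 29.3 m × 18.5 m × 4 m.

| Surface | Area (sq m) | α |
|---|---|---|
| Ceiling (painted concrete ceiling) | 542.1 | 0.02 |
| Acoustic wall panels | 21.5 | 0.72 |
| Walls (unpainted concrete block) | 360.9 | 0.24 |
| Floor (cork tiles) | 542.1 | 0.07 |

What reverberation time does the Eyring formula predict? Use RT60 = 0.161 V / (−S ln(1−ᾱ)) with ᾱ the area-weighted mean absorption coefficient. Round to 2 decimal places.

2.19 seconds

Total surface area S = 542.1 + 21.5 + 360.9 + 542.1 = 1466.6 sq m.
Absorption A = 542.1·0.02 + 21.5·0.72 + 360.9·0.24 + 542.1·0.07 = 150.885 sabins.
Mean coefficient ᾱ = A/S = 0.1029.
Eyring denominator: −S ln(1−ᾱ) = 159.255.
V = 29.3 × 18.5 × 4 = 2168.2 m³.
T = 0.161·V/[−S·ln(1−ᾱ)] = 0.161·2168.2/159.255 = 2.19 s.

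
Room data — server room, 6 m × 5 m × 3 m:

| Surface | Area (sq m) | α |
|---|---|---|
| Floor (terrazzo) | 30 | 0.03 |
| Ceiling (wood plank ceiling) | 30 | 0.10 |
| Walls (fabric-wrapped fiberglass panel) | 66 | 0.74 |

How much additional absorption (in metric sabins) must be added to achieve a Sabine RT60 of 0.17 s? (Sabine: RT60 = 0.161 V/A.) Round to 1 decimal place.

Summing Sᵢαᵢ: 0.900 + 3.000 + 48.840 → A₁ = 52.740 sabins.
Target A₂ = 0.161·90/0.17 = 85.235 sabins (V = 90 m³).
Additional absorption ΔA = 85.235 − 52.740 = 32.5 sabins.

32.5 sabins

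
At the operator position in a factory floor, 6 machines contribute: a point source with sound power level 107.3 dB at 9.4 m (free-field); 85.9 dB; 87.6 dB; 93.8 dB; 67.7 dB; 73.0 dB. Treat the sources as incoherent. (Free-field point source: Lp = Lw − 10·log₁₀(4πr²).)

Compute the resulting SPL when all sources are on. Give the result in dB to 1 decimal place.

95.4 dB

Source at 9.4 m: Lp = 107.3 − 10·log₁₀(4π·9.4²) = 107.3 − 10·log₁₀(1110.365) = 76.8 dB.
Σ 10^(Lᵢ/10) = 3.437e+09.
Back to dB: 10·log₁₀ Σ = 95.4 dB.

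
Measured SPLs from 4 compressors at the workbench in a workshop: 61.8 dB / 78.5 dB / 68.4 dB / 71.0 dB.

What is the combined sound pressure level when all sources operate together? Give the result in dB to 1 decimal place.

Sum in the linear (power) domain: Σ 10^(Lᵢ/10) = 10^(61.8/10) + 10^(78.5/10) + 10^(68.4/10) + 10^(71.0/10) = 9.182e+07.
L_total = 10·log₁₀(9.182e+07) = 79.6 dB.

79.6 dB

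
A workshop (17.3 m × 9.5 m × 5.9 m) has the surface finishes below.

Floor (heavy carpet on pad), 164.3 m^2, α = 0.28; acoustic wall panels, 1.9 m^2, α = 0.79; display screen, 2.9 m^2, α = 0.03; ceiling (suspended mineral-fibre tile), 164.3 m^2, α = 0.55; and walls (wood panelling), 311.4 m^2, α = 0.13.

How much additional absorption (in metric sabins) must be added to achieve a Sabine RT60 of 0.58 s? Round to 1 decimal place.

A₁ = Σ Sᵢαᵢ = 164.3·0.28 + 1.9·0.79 + 2.9·0.03 + 164.3·0.55 + 311.4·0.13 = 178.439 sabins.
Target A₂ = 0.161·969.665/0.58 = 269.166 sabins (V = 969.665 m³).
Shortfall: 269.166 − 178.439 = 90.7 sabins.

90.7 sabins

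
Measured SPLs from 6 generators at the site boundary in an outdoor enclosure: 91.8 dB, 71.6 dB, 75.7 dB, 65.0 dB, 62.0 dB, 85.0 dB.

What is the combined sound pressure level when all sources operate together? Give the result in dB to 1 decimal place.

92.8 dB

Converting to relative power and adding: 10^(91.8/10) + 10^(71.6/10) + 10^(75.7/10) + 10^(65.0/10) + 10^(62.0/10) + 10^(85.0/10) = 1.886e+09.
L_total = 10·log₁₀(1.886e+09) = 92.8 dB.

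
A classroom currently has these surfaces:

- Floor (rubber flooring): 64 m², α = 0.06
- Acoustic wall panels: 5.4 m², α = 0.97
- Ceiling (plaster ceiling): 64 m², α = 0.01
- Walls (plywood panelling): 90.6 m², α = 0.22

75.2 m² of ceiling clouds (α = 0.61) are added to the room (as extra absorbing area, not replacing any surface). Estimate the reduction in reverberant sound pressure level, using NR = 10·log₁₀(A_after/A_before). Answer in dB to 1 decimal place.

Summing Sᵢαᵢ: 3.840 + 5.238 + 0.640 + 19.932 → A_before = 29.650 sabins.
Added absorption = 75.2 × 0.61 = 45.872 sabins.
A_after = 29.650 + 45.872 = 75.522 sabins.
Reduction = 10 log₁₀(A_after/A_before) = 10 log₁₀(2.5471) = 4.1 dB.

4.1 dB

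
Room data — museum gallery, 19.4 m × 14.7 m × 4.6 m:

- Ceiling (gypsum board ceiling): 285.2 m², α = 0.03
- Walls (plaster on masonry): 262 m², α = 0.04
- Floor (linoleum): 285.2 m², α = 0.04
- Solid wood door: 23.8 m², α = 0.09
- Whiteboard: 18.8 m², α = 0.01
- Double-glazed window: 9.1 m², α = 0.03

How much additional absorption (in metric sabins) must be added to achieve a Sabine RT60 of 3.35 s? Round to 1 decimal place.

30.0 sabins

A₁ = Σ Sᵢαᵢ = 285.2×0.03 + 262×0.04 + 285.2×0.04 + 23.8×0.09 + 18.8×0.01 + 9.1×0.03 = 33.047 sabins.
Target A₂ = 0.161·1311.828/3.35 = 63.046 sabins (V = 1311.828 m³).
Additional absorption ΔA = 63.046 − 33.047 = 30.0 sabins.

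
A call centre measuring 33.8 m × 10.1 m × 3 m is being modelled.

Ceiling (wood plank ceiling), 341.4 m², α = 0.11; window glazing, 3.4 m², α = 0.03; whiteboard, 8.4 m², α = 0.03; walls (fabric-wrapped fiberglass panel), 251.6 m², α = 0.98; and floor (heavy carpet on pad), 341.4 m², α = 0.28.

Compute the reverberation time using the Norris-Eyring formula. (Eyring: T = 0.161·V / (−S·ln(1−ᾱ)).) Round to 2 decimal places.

0.34 s

S = Σ Sᵢ = 946.2 m².
Σ(Sᵢαᵢ) = 341.4×0.11 + 3.4×0.03 + 8.4×0.03 + 251.6×0.98 + 341.4×0.28 = 380.068.
ᾱ = 380.068 / 946.2 = 0.4017.
−S·ln(1−ᾱ) = −946.2 × ln(1 − 0.4017) = 486.028.
V = 33.8 × 10.1 × 3 = 1024.14 m³.
T = 0.161·V/[−S·ln(1−ᾱ)] = 0.161·1024.14/486.028 = 0.34 s.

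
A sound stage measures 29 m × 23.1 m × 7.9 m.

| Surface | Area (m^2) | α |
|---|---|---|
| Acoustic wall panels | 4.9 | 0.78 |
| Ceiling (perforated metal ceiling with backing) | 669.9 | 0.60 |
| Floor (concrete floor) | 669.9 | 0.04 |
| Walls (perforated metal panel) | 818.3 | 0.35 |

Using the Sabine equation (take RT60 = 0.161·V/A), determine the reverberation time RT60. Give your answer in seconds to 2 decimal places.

A = Σ Sᵢαᵢ = 4.9*0.78 + 669.9*0.60 + 669.9*0.04 + 818.3*0.35 = 718.963 sabins.
Volume V = 29 × 23.1 × 7.9 = 5292.21 m³.
T = 0.161 V/A = 0.161·5292.21/718.963 = 1.19 s.

1.19 sec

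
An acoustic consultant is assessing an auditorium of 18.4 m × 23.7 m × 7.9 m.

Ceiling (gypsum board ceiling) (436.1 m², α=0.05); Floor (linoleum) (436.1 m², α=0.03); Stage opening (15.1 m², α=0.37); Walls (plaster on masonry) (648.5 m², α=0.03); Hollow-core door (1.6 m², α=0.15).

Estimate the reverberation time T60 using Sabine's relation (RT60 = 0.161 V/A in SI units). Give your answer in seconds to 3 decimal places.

A = Σ Sᵢαᵢ = 436.1*0.05 + 436.1*0.03 + 15.1*0.37 + 648.5*0.03 + 1.6*0.15 = 60.170 sabins.
Room volume: 3445.032 m³.
RT60 = 0.161 · V / A = 0.161 × 3445.032 / 60.170 = 9.218 s.

9.218 sec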